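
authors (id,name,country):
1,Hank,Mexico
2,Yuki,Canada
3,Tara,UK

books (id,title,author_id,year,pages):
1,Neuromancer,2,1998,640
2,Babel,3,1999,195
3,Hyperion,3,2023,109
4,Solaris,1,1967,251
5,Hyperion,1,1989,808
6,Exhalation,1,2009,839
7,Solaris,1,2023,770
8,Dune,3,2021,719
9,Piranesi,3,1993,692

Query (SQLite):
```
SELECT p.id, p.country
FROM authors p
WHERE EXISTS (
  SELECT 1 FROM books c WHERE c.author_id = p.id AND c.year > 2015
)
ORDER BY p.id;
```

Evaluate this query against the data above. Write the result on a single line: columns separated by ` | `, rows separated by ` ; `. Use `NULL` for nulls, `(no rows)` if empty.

For each authors row, check whether any books with matching author_id has year > 2015.
Keep rows where that is true.

1 | Mexico ; 3 | UK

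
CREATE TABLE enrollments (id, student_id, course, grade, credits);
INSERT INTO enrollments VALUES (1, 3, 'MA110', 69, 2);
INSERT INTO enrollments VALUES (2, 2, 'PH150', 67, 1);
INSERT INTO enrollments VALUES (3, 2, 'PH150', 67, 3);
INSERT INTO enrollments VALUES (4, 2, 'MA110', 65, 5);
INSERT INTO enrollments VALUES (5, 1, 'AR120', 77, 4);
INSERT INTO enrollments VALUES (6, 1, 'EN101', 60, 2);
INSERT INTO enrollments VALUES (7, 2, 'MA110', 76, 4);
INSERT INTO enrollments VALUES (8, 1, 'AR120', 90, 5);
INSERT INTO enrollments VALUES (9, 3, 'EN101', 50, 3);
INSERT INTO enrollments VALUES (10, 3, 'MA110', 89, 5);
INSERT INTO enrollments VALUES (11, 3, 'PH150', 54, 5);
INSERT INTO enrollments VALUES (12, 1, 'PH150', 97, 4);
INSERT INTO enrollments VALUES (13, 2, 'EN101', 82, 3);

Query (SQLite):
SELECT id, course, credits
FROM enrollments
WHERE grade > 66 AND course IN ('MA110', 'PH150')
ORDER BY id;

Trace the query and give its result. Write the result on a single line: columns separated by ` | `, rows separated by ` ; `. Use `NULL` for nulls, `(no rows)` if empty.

grade > 66: ids {1, 2, 3, 5, 7, 8, 10, 12, 13}
course IN ('MA110', 'PH150'): ids {1, 2, 3, 4, 7, 10, 11, 12}
Combine with AND.

1 | MA110 | 2 ; 2 | PH150 | 1 ; 3 | PH150 | 3 ; 7 | MA110 | 4 ; 10 | MA110 | 5 ; 12 | PH150 | 4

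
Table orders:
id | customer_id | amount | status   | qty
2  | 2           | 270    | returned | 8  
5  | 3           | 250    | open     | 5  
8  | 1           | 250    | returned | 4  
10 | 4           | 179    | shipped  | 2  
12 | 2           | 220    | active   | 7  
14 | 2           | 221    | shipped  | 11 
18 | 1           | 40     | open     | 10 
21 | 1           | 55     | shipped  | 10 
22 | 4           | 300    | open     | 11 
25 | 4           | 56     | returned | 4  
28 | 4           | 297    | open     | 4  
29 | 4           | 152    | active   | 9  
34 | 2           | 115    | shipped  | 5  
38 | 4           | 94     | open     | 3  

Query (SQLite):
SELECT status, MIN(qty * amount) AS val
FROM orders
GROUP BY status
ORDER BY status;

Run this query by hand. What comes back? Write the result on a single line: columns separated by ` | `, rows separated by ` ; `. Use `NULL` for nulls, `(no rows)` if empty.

For each row compute qty * amount.
Group by status; take MIN of the expression per group.
  active: ids {12, 29} → MIN(qty * amount)=1368
  open: ids {5, 18, 22, 28, 38} → MIN(qty * amount)=282
  returned: ids {2, 8, 25} → MIN(qty * amount)=224
  shipped: ids {10, 14, 21, 34} → MIN(qty * amount)=358

active | 1368 ; open | 282 ; returned | 224 ; shipped | 358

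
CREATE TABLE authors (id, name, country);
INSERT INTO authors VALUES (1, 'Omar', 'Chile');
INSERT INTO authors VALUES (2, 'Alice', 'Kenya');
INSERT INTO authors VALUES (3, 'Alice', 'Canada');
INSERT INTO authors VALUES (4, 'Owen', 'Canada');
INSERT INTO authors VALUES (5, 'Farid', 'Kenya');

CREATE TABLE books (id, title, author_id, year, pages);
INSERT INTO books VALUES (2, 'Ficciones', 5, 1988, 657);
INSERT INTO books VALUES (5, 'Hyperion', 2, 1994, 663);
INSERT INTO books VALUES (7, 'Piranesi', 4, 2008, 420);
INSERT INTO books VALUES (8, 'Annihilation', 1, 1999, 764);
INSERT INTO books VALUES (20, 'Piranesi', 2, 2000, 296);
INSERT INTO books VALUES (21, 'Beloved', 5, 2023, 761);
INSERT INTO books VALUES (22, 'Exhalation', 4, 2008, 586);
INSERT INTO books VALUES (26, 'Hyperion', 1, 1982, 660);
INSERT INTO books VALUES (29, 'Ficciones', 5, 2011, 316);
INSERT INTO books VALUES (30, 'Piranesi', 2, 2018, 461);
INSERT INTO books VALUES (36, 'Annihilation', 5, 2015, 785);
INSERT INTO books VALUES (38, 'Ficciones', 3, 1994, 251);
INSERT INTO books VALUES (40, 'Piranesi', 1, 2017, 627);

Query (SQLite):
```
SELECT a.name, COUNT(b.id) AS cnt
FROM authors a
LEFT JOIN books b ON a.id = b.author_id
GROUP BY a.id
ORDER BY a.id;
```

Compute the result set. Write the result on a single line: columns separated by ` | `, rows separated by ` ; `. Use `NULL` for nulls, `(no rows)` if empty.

Omar | 3 ; Alice | 3 ; Alice | 1 ; Owen | 2 ; Farid | 4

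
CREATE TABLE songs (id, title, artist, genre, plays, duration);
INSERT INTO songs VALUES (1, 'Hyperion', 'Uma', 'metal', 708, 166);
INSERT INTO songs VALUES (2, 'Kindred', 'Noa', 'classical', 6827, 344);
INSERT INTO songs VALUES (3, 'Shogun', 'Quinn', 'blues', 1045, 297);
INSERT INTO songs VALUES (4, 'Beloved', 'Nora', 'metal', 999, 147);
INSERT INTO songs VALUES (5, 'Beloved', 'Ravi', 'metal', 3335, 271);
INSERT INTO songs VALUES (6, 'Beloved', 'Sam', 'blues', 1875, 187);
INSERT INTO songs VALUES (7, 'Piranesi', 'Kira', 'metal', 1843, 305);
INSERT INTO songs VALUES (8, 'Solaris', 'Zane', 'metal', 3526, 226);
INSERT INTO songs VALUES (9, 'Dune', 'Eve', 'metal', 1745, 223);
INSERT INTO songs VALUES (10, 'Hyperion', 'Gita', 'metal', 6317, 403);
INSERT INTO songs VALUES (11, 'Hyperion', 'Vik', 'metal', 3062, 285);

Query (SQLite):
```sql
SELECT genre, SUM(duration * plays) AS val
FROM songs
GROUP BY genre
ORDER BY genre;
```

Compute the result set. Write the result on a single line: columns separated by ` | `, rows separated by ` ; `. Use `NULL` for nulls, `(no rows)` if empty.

For each row compute duration * plays.
Group by genre; take SUM of the expression per group.
  blues: ids {3, 6} → SUM(duration * plays)=660990
  classical: ids {2} → SUM(duration * plays)=2348488
  metal: ids {1, 4, 5, 7, 8, 9, 10, 11} → SUM(duration * plays)=6334713

blues | 660990 ; classical | 2348488 ; metal | 6334713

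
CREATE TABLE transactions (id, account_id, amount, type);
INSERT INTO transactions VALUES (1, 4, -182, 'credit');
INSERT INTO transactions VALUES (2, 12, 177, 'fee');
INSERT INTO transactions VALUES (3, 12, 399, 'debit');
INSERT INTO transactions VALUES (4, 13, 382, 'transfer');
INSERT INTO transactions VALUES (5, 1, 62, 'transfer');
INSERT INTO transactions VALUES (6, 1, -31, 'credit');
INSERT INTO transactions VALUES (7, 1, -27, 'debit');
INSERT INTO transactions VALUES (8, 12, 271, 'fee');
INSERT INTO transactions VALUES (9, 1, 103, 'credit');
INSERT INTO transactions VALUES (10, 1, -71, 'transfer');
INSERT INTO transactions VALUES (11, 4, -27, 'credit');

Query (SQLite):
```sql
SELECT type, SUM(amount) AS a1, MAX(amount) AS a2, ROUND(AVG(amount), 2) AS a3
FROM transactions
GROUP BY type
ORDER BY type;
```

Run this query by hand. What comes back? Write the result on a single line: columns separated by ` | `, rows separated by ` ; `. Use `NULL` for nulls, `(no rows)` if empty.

credit | -137 | 103 | -34.25 ; debit | 372 | 399 | 186 ; fee | 448 | 271 | 224 ; transfer | 373 | 382 | 124.33

Group transactions by type.
Per group compute: SUM(amount), MAX(amount), ROUND(AVG(amount), 2).
  credit: ids {1, 6, 9, 11} → SUM(amount)=-137, MAX(amount)=103, ROUND(AVG(amount), 2)=-34.25
  debit: ids {3, 7} → SUM(amount)=372, MAX(amount)=399, ROUND(AVG(amount), 2)=186
  fee: ids {2, 8} → SUM(amount)=448, MAX(amount)=271, ROUND(AVG(amount), 2)=224
  transfer: ids {4, 5, 10} → SUM(amount)=373, MAX(amount)=382, ROUND(AVG(amount), 2)=124.33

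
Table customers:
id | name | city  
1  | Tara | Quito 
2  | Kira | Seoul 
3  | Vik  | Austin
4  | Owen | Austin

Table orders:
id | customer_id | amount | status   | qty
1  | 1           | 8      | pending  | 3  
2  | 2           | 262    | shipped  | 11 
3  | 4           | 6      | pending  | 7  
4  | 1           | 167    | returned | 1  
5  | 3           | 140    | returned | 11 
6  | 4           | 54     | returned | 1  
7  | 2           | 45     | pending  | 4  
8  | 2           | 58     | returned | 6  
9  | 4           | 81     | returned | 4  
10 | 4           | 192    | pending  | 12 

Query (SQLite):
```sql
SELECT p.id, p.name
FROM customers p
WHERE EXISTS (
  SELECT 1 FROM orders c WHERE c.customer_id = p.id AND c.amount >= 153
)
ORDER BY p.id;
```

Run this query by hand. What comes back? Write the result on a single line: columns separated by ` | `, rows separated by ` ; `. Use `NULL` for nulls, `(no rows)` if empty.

1 | Tara ; 2 | Kira ; 4 | Owen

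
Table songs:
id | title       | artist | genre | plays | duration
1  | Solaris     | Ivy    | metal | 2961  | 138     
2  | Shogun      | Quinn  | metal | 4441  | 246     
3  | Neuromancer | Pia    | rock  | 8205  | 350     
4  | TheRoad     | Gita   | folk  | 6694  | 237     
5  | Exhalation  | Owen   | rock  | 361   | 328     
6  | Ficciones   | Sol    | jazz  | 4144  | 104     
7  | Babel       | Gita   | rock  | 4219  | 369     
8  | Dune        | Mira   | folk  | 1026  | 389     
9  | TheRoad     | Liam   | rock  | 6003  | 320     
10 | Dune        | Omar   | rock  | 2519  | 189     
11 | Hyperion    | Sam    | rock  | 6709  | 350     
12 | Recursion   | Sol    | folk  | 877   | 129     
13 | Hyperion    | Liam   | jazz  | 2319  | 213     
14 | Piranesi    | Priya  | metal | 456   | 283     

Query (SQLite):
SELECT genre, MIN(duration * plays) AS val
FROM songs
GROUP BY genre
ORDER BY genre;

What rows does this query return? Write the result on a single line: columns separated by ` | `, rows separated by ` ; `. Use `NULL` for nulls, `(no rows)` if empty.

folk | 113133 ; jazz | 430976 ; metal | 129048 ; rock | 118408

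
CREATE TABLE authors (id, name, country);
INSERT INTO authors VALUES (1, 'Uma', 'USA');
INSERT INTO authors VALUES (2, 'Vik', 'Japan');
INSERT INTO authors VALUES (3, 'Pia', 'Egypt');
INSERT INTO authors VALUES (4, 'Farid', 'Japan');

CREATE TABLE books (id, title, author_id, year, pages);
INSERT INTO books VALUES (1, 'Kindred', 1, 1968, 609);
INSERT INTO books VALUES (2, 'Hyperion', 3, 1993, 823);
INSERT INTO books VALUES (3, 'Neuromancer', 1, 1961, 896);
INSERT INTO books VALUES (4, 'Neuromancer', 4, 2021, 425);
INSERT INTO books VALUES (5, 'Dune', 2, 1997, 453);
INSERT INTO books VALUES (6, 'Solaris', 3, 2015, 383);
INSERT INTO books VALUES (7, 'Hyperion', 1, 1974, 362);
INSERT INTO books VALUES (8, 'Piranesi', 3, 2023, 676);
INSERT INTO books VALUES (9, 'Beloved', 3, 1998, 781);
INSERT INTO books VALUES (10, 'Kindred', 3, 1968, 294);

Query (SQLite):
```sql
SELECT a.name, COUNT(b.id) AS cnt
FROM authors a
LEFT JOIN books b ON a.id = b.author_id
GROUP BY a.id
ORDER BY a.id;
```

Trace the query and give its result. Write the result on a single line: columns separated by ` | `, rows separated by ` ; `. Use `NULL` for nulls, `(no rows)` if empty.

Uma | 3 ; Vik | 1 ; Pia | 5 ; Farid | 1

LEFT JOIN keeps every authors row; unmatched ones get NULL for books columns.
Group by authors.id and compute COUNT(b.id). COUNT(col) of an all-NULL group is 0.
  1: ids {1, 3, 7} → COUNT(b.id)=3
  2: ids {5} → COUNT(b.id)=1
  3: ids {2, 6, 8, 9, 10} → COUNT(b.id)=5
  4: ids {4} → COUNT(b.id)=1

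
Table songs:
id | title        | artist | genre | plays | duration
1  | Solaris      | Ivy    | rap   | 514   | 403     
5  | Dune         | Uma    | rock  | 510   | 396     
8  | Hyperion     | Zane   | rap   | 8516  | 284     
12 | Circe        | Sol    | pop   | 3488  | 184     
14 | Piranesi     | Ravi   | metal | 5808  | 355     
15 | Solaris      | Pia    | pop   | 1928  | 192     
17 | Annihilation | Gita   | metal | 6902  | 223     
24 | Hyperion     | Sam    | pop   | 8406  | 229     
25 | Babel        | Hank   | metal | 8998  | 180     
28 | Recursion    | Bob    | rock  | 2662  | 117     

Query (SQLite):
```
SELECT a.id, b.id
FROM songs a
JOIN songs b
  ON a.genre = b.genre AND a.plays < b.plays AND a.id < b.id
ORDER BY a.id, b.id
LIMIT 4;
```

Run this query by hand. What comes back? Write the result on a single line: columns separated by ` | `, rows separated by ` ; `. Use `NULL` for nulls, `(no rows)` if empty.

1 | 8 ; 5 | 28 ; 12 | 24 ; 14 | 17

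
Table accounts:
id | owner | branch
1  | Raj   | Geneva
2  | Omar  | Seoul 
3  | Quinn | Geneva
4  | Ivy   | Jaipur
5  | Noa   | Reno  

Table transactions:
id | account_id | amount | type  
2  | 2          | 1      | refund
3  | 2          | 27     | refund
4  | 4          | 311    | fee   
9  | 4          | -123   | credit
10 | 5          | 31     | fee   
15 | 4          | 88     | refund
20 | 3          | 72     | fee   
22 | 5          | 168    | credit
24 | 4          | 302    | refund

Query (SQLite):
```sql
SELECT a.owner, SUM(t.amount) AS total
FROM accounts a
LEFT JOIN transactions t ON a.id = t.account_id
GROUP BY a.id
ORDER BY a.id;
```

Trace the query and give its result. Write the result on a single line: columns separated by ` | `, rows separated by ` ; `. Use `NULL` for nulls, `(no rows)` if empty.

LEFT JOIN keeps every accounts row; unmatched ones get NULL for transactions columns.
Group by accounts.id and compute SUM(t.amount). SUM over an all-NULL group is NULL.
  1: ids {—} → SUM(t.amount)=NULL
  2: ids {2, 3} → SUM(t.amount)=28
  3: ids {20} → SUM(t.amount)=72
  4: ids {4, 9, 15, 24} → SUM(t.amount)=578
  5: ids {10, 22} → SUM(t.amount)=199

Raj | NULL ; Omar | 28 ; Quinn | 72 ; Ivy | 578 ; Noa | 199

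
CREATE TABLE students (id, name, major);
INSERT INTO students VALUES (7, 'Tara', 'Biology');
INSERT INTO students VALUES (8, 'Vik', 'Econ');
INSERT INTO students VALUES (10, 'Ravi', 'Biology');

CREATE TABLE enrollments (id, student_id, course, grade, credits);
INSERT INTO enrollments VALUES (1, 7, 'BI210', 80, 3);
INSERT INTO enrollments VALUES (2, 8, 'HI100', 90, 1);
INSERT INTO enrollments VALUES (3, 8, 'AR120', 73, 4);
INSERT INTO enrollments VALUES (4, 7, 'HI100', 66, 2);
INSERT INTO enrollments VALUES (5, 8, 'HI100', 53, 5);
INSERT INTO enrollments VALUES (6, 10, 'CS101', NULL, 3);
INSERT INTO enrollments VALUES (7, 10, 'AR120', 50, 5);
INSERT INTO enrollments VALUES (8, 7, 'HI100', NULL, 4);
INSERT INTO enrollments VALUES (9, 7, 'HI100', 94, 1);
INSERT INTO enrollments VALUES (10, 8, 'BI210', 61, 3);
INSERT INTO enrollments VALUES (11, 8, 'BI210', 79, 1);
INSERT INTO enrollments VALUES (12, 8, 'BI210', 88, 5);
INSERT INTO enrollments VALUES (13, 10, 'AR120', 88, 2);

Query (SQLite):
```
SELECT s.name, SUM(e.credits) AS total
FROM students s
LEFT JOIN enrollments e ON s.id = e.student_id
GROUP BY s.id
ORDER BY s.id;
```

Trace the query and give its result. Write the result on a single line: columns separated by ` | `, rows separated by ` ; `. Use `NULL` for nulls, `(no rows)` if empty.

LEFT JOIN keeps every students row; unmatched ones get NULL for enrollments columns.
Group by students.id and compute SUM(e.credits). SUM over an all-NULL group is NULL.
  7: ids {1, 4, 8, 9} → SUM(e.credits)=10
  8: ids {2, 3, 5, 10, 11, 12} → SUM(e.credits)=19
  10: ids {6, 7, 13} → SUM(e.credits)=10

Tara | 10 ; Vik | 19 ; Ravi | 10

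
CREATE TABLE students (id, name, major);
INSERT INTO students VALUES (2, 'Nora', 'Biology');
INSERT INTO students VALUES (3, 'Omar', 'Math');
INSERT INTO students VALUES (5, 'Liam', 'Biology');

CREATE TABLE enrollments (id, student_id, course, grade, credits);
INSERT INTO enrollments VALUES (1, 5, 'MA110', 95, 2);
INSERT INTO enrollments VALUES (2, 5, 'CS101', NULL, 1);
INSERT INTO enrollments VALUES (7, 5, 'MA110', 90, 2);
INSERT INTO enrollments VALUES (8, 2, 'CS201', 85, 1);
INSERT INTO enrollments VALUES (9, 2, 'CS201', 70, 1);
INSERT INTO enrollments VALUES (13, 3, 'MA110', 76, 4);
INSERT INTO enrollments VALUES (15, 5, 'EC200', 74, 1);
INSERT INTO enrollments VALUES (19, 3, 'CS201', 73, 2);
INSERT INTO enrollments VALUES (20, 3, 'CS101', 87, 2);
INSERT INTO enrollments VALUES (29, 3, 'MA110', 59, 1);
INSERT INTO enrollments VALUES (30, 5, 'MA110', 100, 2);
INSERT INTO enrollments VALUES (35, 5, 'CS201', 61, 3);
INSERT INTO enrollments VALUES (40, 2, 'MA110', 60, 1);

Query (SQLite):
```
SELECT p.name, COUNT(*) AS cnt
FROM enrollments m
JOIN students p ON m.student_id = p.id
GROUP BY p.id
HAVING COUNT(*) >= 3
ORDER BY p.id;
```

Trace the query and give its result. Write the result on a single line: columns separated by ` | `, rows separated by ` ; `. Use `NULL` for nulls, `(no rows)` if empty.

Join each enrollments row to its students via student_id.
Group joined rows by students.id; compute COUNT(*) per group.
HAVING: keep groups with count ≥ 3.
  2: ids {8, 9, 40} → COUNT(*)=3
  3: ids {13, 19, 20, 29} → COUNT(*)=4
  5: ids {1, 2, 7, 15, 30, 35} → COUNT(*)=6

Nora | 3 ; Omar | 4 ; Liam | 6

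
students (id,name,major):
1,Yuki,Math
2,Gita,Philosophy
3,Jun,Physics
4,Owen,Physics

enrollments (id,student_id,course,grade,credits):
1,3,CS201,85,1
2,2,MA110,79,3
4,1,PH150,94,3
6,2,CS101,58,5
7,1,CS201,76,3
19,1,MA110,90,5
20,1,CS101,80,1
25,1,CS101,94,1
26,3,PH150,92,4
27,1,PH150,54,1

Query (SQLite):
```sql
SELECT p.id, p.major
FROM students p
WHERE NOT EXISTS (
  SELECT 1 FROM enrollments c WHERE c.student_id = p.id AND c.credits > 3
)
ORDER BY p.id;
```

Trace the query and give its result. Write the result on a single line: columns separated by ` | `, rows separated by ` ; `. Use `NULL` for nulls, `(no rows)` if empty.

4 | Physics

For each students row, check whether any enrollments with matching student_id has credits > 3.
Keep rows where that is false.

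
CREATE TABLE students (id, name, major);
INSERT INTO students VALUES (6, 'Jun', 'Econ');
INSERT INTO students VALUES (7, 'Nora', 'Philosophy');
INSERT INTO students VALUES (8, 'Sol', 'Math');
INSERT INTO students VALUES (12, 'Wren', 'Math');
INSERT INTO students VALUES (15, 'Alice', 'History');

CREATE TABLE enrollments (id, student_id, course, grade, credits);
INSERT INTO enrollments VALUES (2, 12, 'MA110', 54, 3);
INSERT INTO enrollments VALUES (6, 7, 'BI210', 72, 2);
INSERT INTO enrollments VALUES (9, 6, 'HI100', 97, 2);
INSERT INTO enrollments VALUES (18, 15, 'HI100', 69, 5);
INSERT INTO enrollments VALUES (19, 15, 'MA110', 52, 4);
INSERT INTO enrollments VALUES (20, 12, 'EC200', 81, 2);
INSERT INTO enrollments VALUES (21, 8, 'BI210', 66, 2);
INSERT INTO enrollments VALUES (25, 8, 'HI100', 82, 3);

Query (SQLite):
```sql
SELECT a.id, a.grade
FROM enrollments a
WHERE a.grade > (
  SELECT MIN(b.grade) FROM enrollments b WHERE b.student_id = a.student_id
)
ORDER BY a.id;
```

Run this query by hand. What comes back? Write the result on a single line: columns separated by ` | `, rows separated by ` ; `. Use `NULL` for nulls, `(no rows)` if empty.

18 | 69 ; 20 | 81 ; 25 | 82

For each enrollments row a, compute MIN(grade) over rows sharing a.student_id.
Keep row a if a.grade > that per-group MIN.
  student_id=6: MIN(grade) = 97
  student_id=7: MIN(grade) = 72
  student_id=8: MIN(grade) = 66
  student_id=12: MIN(grade) = 54
  student_id=15: MIN(grade) = 52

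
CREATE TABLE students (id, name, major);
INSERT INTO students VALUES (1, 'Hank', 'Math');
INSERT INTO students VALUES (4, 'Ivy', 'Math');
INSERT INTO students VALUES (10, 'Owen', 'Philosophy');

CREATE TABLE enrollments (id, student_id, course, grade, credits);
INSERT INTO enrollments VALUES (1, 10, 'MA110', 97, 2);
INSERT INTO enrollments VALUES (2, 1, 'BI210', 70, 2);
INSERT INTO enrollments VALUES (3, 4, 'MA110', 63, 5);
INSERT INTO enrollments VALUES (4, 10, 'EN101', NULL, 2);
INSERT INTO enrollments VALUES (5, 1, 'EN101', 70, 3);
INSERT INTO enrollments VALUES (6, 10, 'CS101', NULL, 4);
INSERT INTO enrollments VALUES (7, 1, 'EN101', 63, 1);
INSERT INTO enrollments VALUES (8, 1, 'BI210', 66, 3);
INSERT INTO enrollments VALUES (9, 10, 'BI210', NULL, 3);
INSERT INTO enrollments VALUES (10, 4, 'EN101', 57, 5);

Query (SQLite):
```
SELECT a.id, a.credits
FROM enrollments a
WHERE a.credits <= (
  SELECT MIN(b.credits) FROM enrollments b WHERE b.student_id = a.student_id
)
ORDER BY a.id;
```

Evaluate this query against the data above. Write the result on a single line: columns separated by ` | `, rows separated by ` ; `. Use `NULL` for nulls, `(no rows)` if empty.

1 | 2 ; 3 | 5 ; 4 | 2 ; 7 | 1 ; 10 | 5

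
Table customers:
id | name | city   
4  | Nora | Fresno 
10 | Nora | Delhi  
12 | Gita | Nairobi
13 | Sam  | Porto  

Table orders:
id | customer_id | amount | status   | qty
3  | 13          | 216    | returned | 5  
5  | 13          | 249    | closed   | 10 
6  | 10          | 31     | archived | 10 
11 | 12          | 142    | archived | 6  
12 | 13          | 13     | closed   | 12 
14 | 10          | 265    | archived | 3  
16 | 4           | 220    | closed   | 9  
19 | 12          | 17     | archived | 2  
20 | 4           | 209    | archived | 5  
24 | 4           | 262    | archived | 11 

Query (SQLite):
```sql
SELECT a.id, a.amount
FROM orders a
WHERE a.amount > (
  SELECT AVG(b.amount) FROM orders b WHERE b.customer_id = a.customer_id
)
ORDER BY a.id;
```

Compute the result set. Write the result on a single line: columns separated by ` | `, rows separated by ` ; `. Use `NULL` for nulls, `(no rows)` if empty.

3 | 216 ; 5 | 249 ; 11 | 142 ; 14 | 265 ; 24 | 262

For each orders row a, compute AVG(amount) over rows sharing a.customer_id.
Keep row a if a.amount > that per-group AVG.
  customer_id=4: AVG(amount) = 230.333333
  customer_id=10: AVG(amount) = 148.0
  customer_id=12: AVG(amount) = 79.5
  customer_id=13: AVG(amount) = 159.333333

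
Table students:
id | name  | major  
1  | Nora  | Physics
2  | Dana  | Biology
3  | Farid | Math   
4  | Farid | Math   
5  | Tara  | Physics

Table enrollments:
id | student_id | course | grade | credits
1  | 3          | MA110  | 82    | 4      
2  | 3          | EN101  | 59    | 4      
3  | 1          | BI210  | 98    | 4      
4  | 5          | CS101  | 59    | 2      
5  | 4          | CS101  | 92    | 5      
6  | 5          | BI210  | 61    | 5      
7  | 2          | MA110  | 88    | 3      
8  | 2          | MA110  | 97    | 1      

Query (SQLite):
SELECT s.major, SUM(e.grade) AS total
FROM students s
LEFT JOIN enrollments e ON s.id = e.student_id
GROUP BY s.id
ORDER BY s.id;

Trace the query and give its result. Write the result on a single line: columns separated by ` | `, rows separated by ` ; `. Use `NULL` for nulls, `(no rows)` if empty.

Physics | 98 ; Biology | 185 ; Math | 141 ; Math | 92 ; Physics | 120

LEFT JOIN keeps every students row; unmatched ones get NULL for enrollments columns.
Group by students.id and compute SUM(e.grade). SUM over an all-NULL group is NULL.
  1: ids {3} → SUM(e.grade)=98
  2: ids {7, 8} → SUM(e.grade)=185
  3: ids {1, 2} → SUM(e.grade)=141
  4: ids {5} → SUM(e.grade)=92
  5: ids {4, 6} → SUM(e.grade)=120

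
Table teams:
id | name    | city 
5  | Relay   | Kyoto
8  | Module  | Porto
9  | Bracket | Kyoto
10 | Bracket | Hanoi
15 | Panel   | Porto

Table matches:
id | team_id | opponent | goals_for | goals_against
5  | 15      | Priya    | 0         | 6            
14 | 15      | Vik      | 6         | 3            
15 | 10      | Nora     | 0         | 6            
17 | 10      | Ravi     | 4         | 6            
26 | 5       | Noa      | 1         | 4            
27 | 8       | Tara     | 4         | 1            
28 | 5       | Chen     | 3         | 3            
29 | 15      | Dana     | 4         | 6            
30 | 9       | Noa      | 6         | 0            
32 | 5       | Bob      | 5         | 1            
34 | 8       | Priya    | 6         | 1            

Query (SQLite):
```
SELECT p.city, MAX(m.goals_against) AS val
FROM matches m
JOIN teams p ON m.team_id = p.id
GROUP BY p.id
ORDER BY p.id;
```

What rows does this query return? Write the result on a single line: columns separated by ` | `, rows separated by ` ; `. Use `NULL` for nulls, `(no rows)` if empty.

Join each matches row to its teams via team_id.
Group joined rows by teams.id; compute MAX(m.goals_against) per group.
  5: ids {26, 28, 32} → MAX(m.goals_against)=4
  8: ids {27, 34} → MAX(m.goals_against)=1
  9: ids {30} → MAX(m.goals_against)=0
  10: ids {15, 17} → MAX(m.goals_against)=6
  15: ids {5, 14, 29} → MAX(m.goals_against)=6

Kyoto | 4 ; Porto | 1 ; Kyoto | 0 ; Hanoi | 6 ; Porto | 6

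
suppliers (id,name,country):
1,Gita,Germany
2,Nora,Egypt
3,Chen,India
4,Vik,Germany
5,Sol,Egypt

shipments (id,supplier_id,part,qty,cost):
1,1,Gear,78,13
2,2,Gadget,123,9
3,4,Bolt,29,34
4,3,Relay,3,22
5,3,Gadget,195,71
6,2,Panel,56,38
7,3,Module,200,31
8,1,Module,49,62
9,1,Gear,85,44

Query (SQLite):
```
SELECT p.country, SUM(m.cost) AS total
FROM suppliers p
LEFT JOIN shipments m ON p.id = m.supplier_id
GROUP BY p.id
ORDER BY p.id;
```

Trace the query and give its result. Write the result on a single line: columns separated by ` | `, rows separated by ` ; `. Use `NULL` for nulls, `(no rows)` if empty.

Germany | 119 ; Egypt | 47 ; India | 124 ; Germany | 34 ; Egypt | NULL

LEFT JOIN keeps every suppliers row; unmatched ones get NULL for shipments columns.
Group by suppliers.id and compute SUM(m.cost). SUM over an all-NULL group is NULL.
  1: ids {1, 8, 9} → SUM(m.cost)=119
  2: ids {2, 6} → SUM(m.cost)=47
  3: ids {4, 5, 7} → SUM(m.cost)=124
  4: ids {3} → SUM(m.cost)=34
  5: ids {—} → SUM(m.cost)=NULL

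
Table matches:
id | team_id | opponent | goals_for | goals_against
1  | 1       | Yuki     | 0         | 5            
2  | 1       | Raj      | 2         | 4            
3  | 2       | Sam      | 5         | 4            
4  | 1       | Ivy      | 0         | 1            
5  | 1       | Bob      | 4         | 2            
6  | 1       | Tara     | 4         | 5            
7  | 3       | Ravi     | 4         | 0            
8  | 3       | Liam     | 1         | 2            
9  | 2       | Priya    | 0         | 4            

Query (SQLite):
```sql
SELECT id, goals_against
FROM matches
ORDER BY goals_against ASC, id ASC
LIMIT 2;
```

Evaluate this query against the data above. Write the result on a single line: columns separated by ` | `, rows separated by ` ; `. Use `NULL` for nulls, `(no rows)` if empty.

7 | 0 ; 4 | 1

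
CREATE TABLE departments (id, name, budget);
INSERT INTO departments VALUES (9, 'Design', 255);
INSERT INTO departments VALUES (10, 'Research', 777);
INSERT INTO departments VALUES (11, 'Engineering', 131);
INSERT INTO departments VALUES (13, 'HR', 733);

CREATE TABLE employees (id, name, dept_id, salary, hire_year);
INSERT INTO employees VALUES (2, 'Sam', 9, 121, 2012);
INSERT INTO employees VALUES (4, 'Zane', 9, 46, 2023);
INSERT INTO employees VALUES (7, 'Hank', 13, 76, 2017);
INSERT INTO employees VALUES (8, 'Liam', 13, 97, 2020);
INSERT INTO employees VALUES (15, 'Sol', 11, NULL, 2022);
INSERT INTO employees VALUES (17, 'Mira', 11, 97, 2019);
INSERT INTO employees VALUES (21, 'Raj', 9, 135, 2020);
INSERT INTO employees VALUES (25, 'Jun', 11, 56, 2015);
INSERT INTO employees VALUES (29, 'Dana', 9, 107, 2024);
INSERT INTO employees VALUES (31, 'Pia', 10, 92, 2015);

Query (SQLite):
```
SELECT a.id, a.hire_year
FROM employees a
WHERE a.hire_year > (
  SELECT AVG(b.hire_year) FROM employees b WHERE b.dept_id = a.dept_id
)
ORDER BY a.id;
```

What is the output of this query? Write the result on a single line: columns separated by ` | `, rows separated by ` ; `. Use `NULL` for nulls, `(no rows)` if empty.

4 | 2023 ; 8 | 2020 ; 15 | 2022 ; 17 | 2019 ; 21 | 2020 ; 29 | 2024

For each employees row a, compute AVG(hire_year) over rows sharing a.dept_id.
Keep row a if a.hire_year > that per-group AVG.
  dept_id=9: AVG(hire_year) = 2019.75
  dept_id=10: AVG(hire_year) = 2015.0
  dept_id=11: AVG(hire_year) = 2018.666667
  dept_id=13: AVG(hire_year) = 2018.5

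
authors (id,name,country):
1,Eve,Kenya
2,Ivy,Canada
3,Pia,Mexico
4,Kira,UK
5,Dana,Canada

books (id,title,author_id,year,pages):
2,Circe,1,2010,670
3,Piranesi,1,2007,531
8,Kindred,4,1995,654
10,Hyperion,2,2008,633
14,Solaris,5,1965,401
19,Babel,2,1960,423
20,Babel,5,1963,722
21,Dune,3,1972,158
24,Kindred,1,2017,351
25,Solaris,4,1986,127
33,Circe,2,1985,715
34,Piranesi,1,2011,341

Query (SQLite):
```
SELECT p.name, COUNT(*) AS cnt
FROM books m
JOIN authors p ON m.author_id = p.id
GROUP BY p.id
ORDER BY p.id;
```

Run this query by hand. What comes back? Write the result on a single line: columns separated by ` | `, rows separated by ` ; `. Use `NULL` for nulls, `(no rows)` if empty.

Eve | 4 ; Ivy | 3 ; Pia | 1 ; Kira | 2 ; Dana | 2

Join each books row to its authors via author_id.
Group joined rows by authors.id; compute COUNT(*) per group.
  1: ids {2, 3, 24, 34} → COUNT(*)=4
  2: ids {10, 19, 33} → COUNT(*)=3
  3: ids {21} → COUNT(*)=1
  4: ids {8, 25} → COUNT(*)=2
  5: ids {14, 20} → COUNT(*)=2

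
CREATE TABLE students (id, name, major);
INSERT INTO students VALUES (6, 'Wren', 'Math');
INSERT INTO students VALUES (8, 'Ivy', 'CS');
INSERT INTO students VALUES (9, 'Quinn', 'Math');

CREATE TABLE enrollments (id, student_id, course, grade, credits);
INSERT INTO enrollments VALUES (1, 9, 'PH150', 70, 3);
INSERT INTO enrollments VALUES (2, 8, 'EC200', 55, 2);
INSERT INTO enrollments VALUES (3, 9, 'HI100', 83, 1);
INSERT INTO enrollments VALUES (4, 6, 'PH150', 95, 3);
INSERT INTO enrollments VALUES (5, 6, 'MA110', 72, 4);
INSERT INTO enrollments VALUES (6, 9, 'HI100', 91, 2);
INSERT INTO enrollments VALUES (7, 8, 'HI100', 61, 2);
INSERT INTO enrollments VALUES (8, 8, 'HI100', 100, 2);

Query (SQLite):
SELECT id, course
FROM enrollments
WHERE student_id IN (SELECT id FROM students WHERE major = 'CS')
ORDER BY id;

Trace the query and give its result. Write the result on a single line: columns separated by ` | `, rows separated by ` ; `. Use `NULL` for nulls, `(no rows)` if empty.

Inner query: students.id where major = 'CS'.
Outer: keep enrollments rows whose student_id is in that set.
Inner query → {8}

2 | EC200 ; 7 | HI100 ; 8 | HI100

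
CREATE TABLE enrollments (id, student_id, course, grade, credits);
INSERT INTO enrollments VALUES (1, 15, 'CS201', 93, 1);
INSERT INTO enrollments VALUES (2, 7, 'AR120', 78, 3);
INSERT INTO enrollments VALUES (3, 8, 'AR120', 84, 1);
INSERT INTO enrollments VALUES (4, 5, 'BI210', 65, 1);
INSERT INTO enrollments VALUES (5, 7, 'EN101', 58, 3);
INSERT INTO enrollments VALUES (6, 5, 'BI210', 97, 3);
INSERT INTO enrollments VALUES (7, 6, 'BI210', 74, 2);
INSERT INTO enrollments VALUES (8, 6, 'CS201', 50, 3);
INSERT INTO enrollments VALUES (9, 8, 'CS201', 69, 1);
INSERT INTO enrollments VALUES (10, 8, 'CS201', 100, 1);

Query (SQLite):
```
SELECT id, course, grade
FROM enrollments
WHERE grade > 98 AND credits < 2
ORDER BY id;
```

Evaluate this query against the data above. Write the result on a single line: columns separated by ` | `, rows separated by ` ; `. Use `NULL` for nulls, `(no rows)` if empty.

10 | CS201 | 100

grade > 98: ids {10}
credits < 2: ids {1, 3, 4, 9, 10}
Combine with AND.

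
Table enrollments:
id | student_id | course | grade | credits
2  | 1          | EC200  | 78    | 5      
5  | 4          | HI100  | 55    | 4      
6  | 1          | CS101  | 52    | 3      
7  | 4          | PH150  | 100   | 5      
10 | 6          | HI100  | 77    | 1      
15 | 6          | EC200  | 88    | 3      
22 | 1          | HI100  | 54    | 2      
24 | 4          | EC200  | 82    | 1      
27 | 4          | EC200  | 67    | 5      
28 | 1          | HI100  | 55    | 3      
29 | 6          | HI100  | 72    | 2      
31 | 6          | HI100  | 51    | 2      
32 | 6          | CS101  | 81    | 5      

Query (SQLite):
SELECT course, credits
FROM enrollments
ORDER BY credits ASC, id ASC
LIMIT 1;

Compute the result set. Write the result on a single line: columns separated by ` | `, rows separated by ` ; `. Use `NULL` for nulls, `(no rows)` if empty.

Sort by credits asc, tiebreak id asc: (1, id=10), (1, id=24), (2, id=22), (2, id=29) …. Take first 1.

HI100 | 1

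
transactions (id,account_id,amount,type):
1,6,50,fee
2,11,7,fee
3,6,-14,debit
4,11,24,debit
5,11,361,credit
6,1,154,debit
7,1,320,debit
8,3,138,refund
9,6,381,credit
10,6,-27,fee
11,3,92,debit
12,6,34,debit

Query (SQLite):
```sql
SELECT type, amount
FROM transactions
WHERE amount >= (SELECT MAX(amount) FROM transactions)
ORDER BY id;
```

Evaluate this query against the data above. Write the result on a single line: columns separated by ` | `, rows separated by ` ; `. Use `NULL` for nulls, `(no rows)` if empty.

Scalar subquery: MAX(amount) over all transactions rows = 381.
Keep rows where amount >= that value.

credit | 381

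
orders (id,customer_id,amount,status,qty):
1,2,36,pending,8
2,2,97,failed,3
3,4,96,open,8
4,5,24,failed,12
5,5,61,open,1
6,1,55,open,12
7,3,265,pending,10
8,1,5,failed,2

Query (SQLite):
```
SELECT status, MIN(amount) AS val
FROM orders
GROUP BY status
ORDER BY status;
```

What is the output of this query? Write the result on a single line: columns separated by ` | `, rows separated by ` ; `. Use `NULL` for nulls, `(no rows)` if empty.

failed | 5 ; open | 55 ; pending | 36

Partition orders by status; compute MIN(amount) within each group.
  failed: ids {2, 4, 8} → MIN(amount)=5
  open: ids {3, 5, 6} → MIN(amount)=55
  pending: ids {1, 7} → MIN(amount)=36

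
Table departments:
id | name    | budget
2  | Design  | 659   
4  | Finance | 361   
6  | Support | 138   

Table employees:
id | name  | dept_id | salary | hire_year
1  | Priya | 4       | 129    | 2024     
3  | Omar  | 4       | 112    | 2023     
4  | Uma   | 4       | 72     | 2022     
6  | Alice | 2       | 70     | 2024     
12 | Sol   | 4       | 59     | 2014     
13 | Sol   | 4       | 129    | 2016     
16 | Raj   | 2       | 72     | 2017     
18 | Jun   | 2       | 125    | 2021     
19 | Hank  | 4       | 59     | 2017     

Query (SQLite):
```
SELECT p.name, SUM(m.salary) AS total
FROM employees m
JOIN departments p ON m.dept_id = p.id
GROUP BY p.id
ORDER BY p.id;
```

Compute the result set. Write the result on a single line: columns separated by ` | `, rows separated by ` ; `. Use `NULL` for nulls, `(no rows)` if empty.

Join each employees row to its departments via dept_id.
Group joined rows by departments.id; compute SUM(m.salary) per group.
  2: ids {6, 16, 18} → SUM(m.salary)=267
  4: ids {1, 3, 4, 12, 13, 19} → SUM(m.salary)=560

Design | 267 ; Finance | 560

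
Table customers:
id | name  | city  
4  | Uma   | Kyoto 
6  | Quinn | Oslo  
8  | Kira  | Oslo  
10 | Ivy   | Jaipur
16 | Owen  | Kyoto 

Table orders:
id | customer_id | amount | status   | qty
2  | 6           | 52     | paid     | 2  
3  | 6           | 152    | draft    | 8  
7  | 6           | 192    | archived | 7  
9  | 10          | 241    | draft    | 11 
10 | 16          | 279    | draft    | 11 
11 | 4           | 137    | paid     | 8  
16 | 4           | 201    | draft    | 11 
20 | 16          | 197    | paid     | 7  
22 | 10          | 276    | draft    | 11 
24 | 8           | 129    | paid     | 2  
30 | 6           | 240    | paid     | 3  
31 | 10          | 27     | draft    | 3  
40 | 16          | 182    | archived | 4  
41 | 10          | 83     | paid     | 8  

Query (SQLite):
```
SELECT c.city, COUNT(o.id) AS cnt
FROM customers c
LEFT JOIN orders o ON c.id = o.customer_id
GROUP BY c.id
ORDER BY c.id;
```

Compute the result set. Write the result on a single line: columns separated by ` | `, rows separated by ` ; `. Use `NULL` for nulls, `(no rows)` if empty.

LEFT JOIN keeps every customers row; unmatched ones get NULL for orders columns.
Group by customers.id and compute COUNT(o.id). COUNT(col) of an all-NULL group is 0.
  4: ids {11, 16} → COUNT(o.id)=2
  6: ids {2, 3, 7, 30} → COUNT(o.id)=4
  8: ids {24} → COUNT(o.id)=1
  10: ids {9, 22, 31, 41} → COUNT(o.id)=4
  16: ids {10, 20, 40} → COUNT(o.id)=3

Kyoto | 2 ; Oslo | 4 ; Oslo | 1 ; Jaipur | 4 ; Kyoto | 3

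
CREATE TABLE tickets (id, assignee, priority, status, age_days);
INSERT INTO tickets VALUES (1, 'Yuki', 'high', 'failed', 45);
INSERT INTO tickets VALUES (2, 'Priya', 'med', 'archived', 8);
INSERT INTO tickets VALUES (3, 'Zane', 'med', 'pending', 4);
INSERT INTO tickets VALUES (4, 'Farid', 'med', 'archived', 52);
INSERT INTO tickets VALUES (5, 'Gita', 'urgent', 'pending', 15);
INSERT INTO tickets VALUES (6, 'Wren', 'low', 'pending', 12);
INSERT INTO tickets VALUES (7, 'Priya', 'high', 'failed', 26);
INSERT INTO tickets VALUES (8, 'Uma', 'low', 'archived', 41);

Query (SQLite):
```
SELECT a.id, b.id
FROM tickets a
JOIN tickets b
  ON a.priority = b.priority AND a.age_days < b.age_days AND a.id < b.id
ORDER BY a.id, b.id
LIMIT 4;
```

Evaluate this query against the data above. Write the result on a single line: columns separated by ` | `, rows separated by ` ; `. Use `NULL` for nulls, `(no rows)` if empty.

Pairs (a,b) with same priority, a.age_days < b.age_days, a.id < b.id.
priority groups: high:{1,7} low:{6,8} med:{2,3,4} urgent:{5}
Ordered by (a.id, b.id); first 4.

2 | 4 ; 3 | 4 ; 6 | 8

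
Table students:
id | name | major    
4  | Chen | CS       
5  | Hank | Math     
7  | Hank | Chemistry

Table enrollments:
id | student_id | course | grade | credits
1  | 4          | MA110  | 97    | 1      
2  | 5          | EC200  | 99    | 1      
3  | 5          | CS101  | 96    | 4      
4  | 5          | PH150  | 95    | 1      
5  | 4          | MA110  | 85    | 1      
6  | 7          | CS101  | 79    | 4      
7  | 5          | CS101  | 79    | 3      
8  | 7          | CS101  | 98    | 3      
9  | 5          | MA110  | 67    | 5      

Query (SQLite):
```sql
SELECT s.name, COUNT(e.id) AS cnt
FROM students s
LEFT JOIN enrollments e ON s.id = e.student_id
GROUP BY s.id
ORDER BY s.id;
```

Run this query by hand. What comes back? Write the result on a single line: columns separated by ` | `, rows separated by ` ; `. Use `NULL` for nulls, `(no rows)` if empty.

Chen | 2 ; Hank | 5 ; Hank | 2

LEFT JOIN keeps every students row; unmatched ones get NULL for enrollments columns.
Group by students.id and compute COUNT(e.id). COUNT(col) of an all-NULL group is 0.
  4: ids {1, 5} → COUNT(e.id)=2
  5: ids {2, 3, 4, 7, 9} → COUNT(e.id)=5
  7: ids {6, 8} → COUNT(e.id)=2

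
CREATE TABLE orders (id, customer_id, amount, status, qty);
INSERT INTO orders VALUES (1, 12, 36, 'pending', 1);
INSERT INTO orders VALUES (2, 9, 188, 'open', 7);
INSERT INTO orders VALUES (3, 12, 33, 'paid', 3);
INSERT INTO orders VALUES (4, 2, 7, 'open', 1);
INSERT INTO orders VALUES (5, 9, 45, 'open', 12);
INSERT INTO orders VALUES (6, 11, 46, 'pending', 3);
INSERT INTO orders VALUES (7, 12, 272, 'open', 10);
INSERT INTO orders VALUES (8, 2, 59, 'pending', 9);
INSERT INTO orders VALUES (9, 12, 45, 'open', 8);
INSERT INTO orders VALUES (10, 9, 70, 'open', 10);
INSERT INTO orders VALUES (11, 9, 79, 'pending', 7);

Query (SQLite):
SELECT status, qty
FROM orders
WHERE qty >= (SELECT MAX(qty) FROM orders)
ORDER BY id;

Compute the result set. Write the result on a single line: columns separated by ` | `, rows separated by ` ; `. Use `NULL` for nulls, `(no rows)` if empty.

Scalar subquery: MAX(qty) over all orders rows = 12.
Keep rows where qty >= that value.

open | 12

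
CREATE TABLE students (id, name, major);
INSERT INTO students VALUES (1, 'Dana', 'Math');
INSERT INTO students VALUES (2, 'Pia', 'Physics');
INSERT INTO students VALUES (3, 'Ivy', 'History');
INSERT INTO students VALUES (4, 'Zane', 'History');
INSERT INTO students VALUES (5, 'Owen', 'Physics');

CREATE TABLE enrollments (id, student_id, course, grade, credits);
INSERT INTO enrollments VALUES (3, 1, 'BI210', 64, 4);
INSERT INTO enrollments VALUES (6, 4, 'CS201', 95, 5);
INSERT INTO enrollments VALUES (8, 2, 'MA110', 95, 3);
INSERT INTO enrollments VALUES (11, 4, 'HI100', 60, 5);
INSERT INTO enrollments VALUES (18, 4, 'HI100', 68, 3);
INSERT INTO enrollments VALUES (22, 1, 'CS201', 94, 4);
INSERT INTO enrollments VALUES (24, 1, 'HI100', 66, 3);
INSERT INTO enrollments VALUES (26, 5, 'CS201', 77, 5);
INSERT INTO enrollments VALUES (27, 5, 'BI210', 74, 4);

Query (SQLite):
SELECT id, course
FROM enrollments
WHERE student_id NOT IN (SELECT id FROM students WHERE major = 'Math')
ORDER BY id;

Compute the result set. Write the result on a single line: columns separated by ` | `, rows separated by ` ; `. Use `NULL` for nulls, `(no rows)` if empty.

6 | CS201 ; 8 | MA110 ; 11 | HI100 ; 18 | HI100 ; 26 | CS201 ; 27 | BI210

Inner query: students.id where major = 'Math'.
Outer: keep enrollments rows whose student_id is not in that set.
Inner query → {1}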